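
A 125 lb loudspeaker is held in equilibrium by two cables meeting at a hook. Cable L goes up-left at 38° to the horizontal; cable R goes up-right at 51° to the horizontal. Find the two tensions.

T_L = 78.68 lb, T_R = 98.52 lb

ΣF_x = 0: −T_L·cos38° + T_R·cos51° = 0 → T_R = 1.25216·T_L.
ΣF_y = 0: T_L·sin38° + T_R·sin51° = 125.
Substitute: T_L·(0.615661 + 1.25216·0.777146) = 125 → T_L = 78.6771 ≈ 78.68 lb.
Then T_R = 1.25216 × 78.6771 = 98.52 lb.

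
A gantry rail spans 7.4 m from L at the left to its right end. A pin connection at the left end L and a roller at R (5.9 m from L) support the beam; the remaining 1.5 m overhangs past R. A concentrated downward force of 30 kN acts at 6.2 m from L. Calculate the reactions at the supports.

Taking moments about L: R_y·5.9 − 30·6.2 = 0 → R_y = 186/5.9 = 31.5254 ≈ 31.53 kN.
ΣF_y = 0: L_y + 31.5254 − 30 = 0 → L_y = -1.525 kN.
ΣF_x = 0: no horizontal applied forces, so L_x = 0.

L_x = 0, L_y = -1.525 kN, R_y = 31.53 kN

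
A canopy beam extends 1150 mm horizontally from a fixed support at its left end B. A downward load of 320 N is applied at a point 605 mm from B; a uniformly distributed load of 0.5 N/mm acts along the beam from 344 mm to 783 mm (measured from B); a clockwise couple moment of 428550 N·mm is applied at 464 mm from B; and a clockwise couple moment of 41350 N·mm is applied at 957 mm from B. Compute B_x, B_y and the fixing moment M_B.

Resultant of the distributed load: 0.5 × 439 = 219.5 N at 563.5 mm from B.
ΣF_x = 0: B_x = 0.
ΣF_y = 0: B_y − 320 − 0.5·439 = 0 → B_y = 539.5 N.
ΣM about B: M_B − 320·605 − (0.5·439)·563.5 − 428550 − 41350 = 0 → M_B = 787200 N·mm.

B_x = 0, B_y = 539.5 N, M_B = 787200 N·mm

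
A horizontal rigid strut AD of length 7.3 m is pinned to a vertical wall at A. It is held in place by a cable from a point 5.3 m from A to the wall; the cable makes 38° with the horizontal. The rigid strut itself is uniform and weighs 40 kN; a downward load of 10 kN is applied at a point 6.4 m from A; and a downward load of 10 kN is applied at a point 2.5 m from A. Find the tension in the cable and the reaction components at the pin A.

ΣM about A: T·sin38°·5.3 − 40·3.65 − 10·6.4 − 10·2.5 = 0 → T = 235/(5.3·0.615661) = 72.0195 ≈ 72.02 kN.
ΣF_x = 0: A_x − T·cos38° = 0 → A_x = 72.0195 × 0.788011 = 56.75 kN.
ΣF_y = 0: A_y + T·sin38° − 40 − 10 − 10 = 0 → A_y = 60 − 72.0195 × 0.615661 = 15.66 kN.

T = 72.02 kN, A_x = 56.75 kN, A_y = 15.66 kN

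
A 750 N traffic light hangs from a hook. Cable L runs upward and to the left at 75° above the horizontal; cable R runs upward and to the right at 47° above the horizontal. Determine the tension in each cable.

ΣF_x = 0: −T_L·cos75° + T_R·cos47° = 0 → T_R = 0.379501·T_L.
ΣF_y = 0: T_L·sin75° + T_R·sin47° = 750.
Substitute: T_L·(0.965926 + 0.379501·0.731354) = 750 → T_L = 603.148 ≈ 603.1 N.
Then T_R = 0.379501 × 603.148 = 228.9 N.

T_L = 603.1 N, T_R = 228.9 N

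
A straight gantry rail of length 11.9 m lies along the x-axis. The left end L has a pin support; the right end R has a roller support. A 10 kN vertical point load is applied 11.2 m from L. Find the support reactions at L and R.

L_x = 0, L_y = 0.5882 kN, R_y = 9.412 kN

Taking moments about L: R_y·11.9 − 10·11.2 = 0 → R_y = 112/11.9 = 9.41176 ≈ 9.412 kN.
ΣF_y = 0: L_y + 9.41176 − 10 = 0 → L_y = 0.5882 kN.
ΣF_x = 0: no horizontal applied forces, so L_x = 0.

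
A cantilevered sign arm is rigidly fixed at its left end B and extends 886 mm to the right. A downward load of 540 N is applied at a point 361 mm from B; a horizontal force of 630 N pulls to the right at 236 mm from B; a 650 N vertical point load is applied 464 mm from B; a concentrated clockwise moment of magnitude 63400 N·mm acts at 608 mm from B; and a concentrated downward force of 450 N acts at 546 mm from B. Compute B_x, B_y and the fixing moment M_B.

B_x = -630.0 N, B_y = 1640 N, M_B = 805600 N·mm

ΣF_x = 0: B_x + 630 = 0 → B_x = -630.0 N.
ΣF_y = 0: B_y − 540 − 650 − 450 = 0 → B_y = 1640 N.
ΣM about B: M_B − 540·361 − 650·464 − 63400 − 450·546 = 0 → M_B = 805600 N·mm.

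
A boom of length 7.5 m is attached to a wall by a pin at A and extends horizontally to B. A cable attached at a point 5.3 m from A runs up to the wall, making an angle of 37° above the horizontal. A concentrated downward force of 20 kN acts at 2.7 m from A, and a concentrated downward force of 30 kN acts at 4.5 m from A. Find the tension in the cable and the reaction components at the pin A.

T = 59.25 kN, A_x = 47.32 kN, A_y = 14.34 kN

ΣM about A: T·sin37°·5.3 − 20·2.7 − 30·4.5 = 0 → T = 189/(5.3·0.601815) = 59.2547 ≈ 59.25 kN.
ΣF_x = 0: A_x − T·cos37° = 0 → A_x = 59.2547 × 0.798636 = 47.32 kN.
ΣF_y = 0: A_y + T·sin37° − 20 − 30 = 0 → A_y = 50 − 59.2547 × 0.601815 = 14.34 kN.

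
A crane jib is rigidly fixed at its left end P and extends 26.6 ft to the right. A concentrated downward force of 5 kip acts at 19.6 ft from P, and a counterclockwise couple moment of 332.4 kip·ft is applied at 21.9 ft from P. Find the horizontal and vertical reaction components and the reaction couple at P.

ΣF_x = 0: P_x = 0.
ΣF_y = 0: P_y − 5 = 0 → P_y = 5.000 kip.
ΣM about P: M_P − 5·19.6 + 332.4 = 0 → M_P = -234.4 kip·ft.

P_x = 0, P_y = 5.000 kip, M_P = -234.4 kip·ft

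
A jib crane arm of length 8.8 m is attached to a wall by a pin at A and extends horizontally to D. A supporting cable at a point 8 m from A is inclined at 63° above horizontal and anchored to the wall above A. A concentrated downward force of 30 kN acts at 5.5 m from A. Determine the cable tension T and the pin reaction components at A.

ΣM about A: T·sin63°·8 − 30·5.5 = 0 → T = 165/(8·0.891007) = 23.148 ≈ 23.15 kN.
ΣF_x = 0: A_x − T·cos63° = 0 → A_x = 23.148 × 0.45399 = 10.51 kN.
ΣF_y = 0: A_y + T·sin63° − 30 = 0 → A_y = 30 − 23.148 × 0.891007 = 9.375 kN.

T = 23.15 kN, A_x = 10.51 kN, A_y = 9.375 kN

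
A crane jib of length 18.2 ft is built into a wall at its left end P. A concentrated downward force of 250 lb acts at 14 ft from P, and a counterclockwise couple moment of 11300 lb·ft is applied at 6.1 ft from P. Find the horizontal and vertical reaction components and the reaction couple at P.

ΣF_x = 0: P_x = 0.
ΣF_y = 0: P_y − 250 = 0 → P_y = 250.0 lb.
ΣM about P: M_P − 250·14 + 11300 = 0 → M_P = -7800 lb·ft.

P_x = 0, P_y = 250.0 lb, M_P = -7800 lb·ft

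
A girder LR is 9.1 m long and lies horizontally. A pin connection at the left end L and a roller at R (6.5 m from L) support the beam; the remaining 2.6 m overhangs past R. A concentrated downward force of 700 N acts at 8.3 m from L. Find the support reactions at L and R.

Taking moments about L: R_y·6.5 − 700·8.3 = 0 → R_y = 5810/6.5 = 893.846 ≈ 893.8 N.
ΣF_y = 0: L_y + 893.846 − 700 = 0 → L_y = -193.8 N.
ΣF_x = 0: no horizontal applied forces, so L_x = 0.

L_x = 0, L_y = -193.8 N, R_y = 893.8 N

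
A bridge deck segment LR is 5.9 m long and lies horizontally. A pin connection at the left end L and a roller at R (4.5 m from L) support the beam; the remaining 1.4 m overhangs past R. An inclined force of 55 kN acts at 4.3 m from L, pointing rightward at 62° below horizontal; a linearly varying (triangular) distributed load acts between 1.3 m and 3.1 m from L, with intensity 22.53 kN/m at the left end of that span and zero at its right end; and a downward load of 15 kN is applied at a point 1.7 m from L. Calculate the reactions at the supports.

L_x = -25.82 kN, L_y = 23.21 kN, R_y = 60.63 kN

Resultant of the triangular load: ½ × 22.53 × 1.8 = 20.277 kN, acting at 1.9 m from L (one-third of the span from the peak).
ΣM about L: R_y·4.5 − 55·sin62°·4.3 − (½·22.53·1.8)·1.9 − 15·1.7 = 0 → R_y = 272.843/4.5 = 60.6318 ≈ 60.63 kN.
ΣF_y = 0: L_y + 60.6318 − 55·sin62° − ½·22.53·1.8 − 15 = 0 → L_y = 23.21 kN.
ΣF_x = 0: L_x + 55·cos62° = 0 → L_x = -25.82 kN.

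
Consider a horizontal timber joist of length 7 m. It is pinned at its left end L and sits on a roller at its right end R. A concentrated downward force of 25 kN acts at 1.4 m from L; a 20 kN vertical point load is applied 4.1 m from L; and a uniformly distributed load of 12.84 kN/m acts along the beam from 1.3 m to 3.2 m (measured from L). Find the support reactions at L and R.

L_x = 0, L_y = 44.84 kN, R_y = 24.56 kN

Resultant of the distributed load: 12.84 × 1.9 = 24.396 kN at 2.25 m from L.
Taking moments about L: R_y·7 − 25·1.4 − 20·4.1 − (12.84·1.9)·2.25 = 0 → R_y = 171.891/7 = 24.5559 ≈ 24.56 kN.
ΣF_y = 0: L_y + 24.5559 − 25 − 20 − 12.84·1.9 = 0 → L_y = 44.84 kN.
ΣF_x = 0: no horizontal applied forces, so L_x = 0.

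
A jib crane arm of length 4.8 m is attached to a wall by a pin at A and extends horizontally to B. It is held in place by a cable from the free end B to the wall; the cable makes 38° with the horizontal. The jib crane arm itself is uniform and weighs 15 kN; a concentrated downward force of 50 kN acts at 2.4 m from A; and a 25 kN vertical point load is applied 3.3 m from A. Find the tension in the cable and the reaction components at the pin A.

T = 80.71 kN, A_x = 63.60 kN, A_y = 40.31 kN

ΣM about A: T·sin38°·4.8 − 15·2.4 − 50·2.4 − 25·3.3 = 0 → T = 238.5/(4.8·0.615661) = 80.7059 ≈ 80.71 kN.
ΣF_x = 0: A_x − T·cos38° = 0 → A_x = 80.7059 × 0.788011 = 63.60 kN.
ΣF_y = 0: A_y + T·sin38° − 15 − 50 − 25 = 0 → A_y = 90 − 80.7059 × 0.615661 = 40.31 kN.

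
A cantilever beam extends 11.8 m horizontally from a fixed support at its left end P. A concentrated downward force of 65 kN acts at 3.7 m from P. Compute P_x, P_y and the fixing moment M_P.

P_x = 0, P_y = 65.00 kN, M_P = 240.5 kN·m

ΣF_x = 0: P_x = 0.
ΣF_y = 0: P_y − 65 = 0 → P_y = 65.00 kN.
ΣM about P: M_P − 65·3.7 = 0 → M_P = 240.5 kN·m.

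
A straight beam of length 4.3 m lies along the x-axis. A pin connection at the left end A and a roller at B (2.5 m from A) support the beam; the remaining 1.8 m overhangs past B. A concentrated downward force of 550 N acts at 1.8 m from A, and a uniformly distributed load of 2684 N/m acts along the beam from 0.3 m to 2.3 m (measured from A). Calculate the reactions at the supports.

A_x = 0, A_y = 2731 N, B_y = 3187 N

Resultant of the distributed load: 2684 × 2 = 5368 N at 1.3 m from A.
Moments about A: B_y·2.5 − 550·1.8 − (2684·2)·1.3 = 0 → B_y = 7968.4/2.5 = 3187.36 ≈ 3187 N.
ΣF_y = 0: A_y + 3187.36 − 550 − 2684·2 = 0 → A_y = 2731 N.
ΣF_x = 0: no horizontal applied forces, so A_x = 0.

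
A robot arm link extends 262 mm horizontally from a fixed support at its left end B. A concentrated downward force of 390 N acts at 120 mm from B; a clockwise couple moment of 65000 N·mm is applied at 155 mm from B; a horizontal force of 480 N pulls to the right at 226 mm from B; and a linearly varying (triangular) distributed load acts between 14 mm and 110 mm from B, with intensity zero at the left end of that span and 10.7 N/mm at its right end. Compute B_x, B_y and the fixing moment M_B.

Resultant of the triangular load: ½ × 10.7 × 96 = 513.6 N, acting at 78 mm from B (one-third of the span from the peak).
ΣF_x = 0: B_x + 480 = 0 → B_x = -480.0 N.
ΣF_y = 0: B_y − 390 − ½·10.7·96 = 0 → B_y = 903.6 N.
ΣM about B: M_B − 390·120 − 65000 − (½·10.7·96)·78 = 0 → M_B = 151900 N·mm.

B_x = -480.0 N, B_y = 903.6 N, M_B = 151900 N·mm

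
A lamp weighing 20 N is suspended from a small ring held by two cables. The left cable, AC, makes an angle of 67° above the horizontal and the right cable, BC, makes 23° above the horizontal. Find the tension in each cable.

T_AC = 18.41 N, T_BC = 7.815 N

ΣF_x = 0: −T_AC·cos67° + T_BC·cos23° = 0 → T_BC = 0.424475·T_AC.
ΣF_y = 0: T_AC·sin67° + T_BC·sin23° = 20.
Substitute: T_AC·(0.920505 + 0.424475·0.390731) = 20 → T_AC = 18.4101 ≈ 18.41 N.
Then T_BC = 0.424475 × 18.4101 = 7.815 N.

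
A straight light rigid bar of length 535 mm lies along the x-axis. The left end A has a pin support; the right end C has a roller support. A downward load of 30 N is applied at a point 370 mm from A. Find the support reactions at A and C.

ΣM about A: C_y·535 − 30·370 = 0 → C_y = 11100/535 = 20.7477 ≈ 20.75 N.
ΣF_y = 0: A_y + 20.7477 − 30 = 0 → A_y = 9.252 N.
ΣF_x = 0: no horizontal applied forces, so A_x = 0.

A_x = 0, A_y = 9.252 N, C_y = 20.75 N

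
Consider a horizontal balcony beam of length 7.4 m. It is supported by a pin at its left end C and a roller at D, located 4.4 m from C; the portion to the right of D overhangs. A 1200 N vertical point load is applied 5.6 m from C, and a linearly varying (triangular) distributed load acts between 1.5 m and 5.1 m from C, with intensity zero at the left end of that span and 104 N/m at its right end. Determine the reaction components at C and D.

C_x = 0, C_y = -306.0 N, D_y = 1693 N

Resultant of the triangular load: ½ × 104 × 3.6 = 187.2 N, acting at 3.9 m from C (one-third of the span from the peak).
ΣM about C: D_y·4.4 − 1200·5.6 − (½·104·3.6)·3.9 = 0 → D_y = 7450.08/4.4 = 1693.2 ≈ 1693 N.
ΣF_y = 0: C_y + 1693.2 − 1200 − ½·104·3.6 = 0 → C_y = -306.0 N.
ΣF_x = 0: no horizontal applied forces, so C_x = 0.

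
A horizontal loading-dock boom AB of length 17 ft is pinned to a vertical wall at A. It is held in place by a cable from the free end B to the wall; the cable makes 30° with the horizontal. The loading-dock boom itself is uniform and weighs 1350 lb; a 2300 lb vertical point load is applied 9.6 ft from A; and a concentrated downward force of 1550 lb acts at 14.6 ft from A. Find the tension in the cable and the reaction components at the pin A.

ΣM about A: T·sin30°·17 − 1350·8.5 − 2300·9.6 − 1550·14.6 = 0 → T = 56185/(17·0.5) = 6610 lb.
ΣF_x = 0: A_x − T·cos30° = 0 → A_x = 6610 × 0.866025 = 5724 lb.
ΣF_y = 0: A_y + T·sin30° − 1350 − 2300 − 1550 = 0 → A_y = 5200 − 6610 × 0.5 = 1895 lb.

T = 6610 lb, A_x = 5724 lb, A_y = 1895 lb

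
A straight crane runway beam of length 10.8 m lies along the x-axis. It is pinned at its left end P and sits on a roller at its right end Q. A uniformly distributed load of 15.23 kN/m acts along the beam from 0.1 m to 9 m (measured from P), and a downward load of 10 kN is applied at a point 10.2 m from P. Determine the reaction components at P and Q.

Resultant of the distributed load: 15.23 × 8.9 = 135.547 kN at 4.55 m from P.
Moments about P: Q_y·10.8 − (15.23·8.9)·4.55 − 10·10.2 = 0 → Q_y = 718.73885/10.8 = 66.5499 ≈ 66.55 kN.
ΣF_y = 0: P_y + 66.5499 − 15.23·8.9 − 10 = 0 → P_y = 79.00 kN.
ΣF_x = 0: no horizontal applied forces, so P_x = 0.

P_x = 0, P_y = 79.00 kN, Q_y = 66.55 kN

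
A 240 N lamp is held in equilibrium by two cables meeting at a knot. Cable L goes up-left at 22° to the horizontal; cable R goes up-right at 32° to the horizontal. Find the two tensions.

T_L = 251.6 N, T_R = 275.1 N

ΣF_x = 0: −T_L·cos22° + T_R·cos32° = 0 → T_R = 1.09332·T_L.
ΣF_y = 0: T_L·sin22° + T_R·sin32° = 240.
Substitute: T_L·(0.374607 + 1.09332·0.529919) = 240 → T_L = 251.578 ≈ 251.6 N.
Then T_R = 1.09332 × 251.578 = 275.1 N.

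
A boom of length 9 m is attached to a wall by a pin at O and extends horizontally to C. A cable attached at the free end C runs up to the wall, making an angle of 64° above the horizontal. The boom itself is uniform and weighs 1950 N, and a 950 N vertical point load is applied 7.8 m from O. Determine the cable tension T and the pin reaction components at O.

T = 2001 N, O_x = 877.1 N, O_y = 1102 N

ΣM about O: T·sin64°·9 − 1950·4.5 − 950·7.8 = 0 → T = 16185/(9·0.898794) = 2000.83 ≈ 2001 N.
ΣF_x = 0: O_x − T·cos64° = 0 → O_x = 2000.83 × 0.438371 = 877.1 N.
ΣF_y = 0: O_y + T·sin64° − 1950 − 950 = 0 → O_y = 2900 − 2000.83 × 0.898794 = 1102 N.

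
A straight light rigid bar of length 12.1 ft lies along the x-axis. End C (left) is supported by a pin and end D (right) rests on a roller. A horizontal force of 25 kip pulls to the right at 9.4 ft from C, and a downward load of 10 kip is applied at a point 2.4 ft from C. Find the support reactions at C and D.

Taking moments about C: D_y·12.1 − 10·2.4 = 0 → D_y = 24/12.1 = 1.98347 ≈ 1.983 kip.
ΣF_y = 0: C_y + 1.98347 − 10 = 0 → C_y = 8.017 kip.
ΣF_x = 0: C_x + 25 = 0 → C_x = -25.00 kip.

C_x = -25.00 kip, C_y = 8.017 kip, D_y = 1.983 kip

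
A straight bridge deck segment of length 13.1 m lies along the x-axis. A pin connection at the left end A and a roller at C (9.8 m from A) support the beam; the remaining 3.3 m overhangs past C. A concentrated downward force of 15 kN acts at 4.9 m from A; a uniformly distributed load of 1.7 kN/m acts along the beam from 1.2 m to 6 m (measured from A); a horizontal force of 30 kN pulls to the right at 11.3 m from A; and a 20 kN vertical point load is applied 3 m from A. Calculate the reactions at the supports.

A_x = -30.00 kN, A_y = 26.54 kN, C_y = 16.62 kN

Resultant of the distributed load: 1.7 × 4.8 = 8.16 kN at 3.6 m from A.
Moments about A: C_y·9.8 − 15·4.9 − (1.7·4.8)·3.6 − 20·3 = 0 → C_y = 162.876/9.8 = 16.62 kN.
ΣF_y = 0: A_y + 16.62 − 15 − 1.7·4.8 − 20 = 0 → A_y = 26.54 kN.
ΣF_x = 0: A_x + 30 = 0 → A_x = -30.00 kN.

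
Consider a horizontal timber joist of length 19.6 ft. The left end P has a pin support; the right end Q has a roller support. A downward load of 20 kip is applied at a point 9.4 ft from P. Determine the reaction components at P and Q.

P_x = 0, P_y = 10.41 kip, Q_y = 9.592 kip

Taking moments about P: Q_y·19.6 − 20·9.4 = 0 → Q_y = 188/19.6 = 9.59184 ≈ 9.592 kip.
ΣF_y = 0: P_y + 9.59184 − 20 = 0 → P_y = 10.41 kip.
ΣF_x = 0: no horizontal applied forces, so P_x = 0.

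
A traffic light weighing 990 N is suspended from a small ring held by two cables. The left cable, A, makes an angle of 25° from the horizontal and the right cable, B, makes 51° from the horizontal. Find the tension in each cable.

ΣF_x = 0: −T_A·cos25° + T_B·cos51° = 0 → T_B = 1.44014·T_A.
ΣF_y = 0: T_A·sin25° + T_B·sin51° = 990.
Substitute: T_A·(0.422618 + 1.44014·0.777146) = 990 → T_A = 642.1 N.
Then T_B = 1.44014 × 642.1 = 924.7 N.

T_A = 642.1 N, T_B = 924.7 N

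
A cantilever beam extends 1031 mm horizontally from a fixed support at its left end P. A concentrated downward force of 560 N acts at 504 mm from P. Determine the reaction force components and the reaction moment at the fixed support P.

P_x = 0, P_y = 560.0 N, M_P = 282200 N·mm

ΣF_x = 0: P_x = 0.
ΣF_y = 0: P_y − 560 = 0 → P_y = 560.0 N.
ΣM about P: M_P − 560·504 = 0 → M_P = 282200 N·mm.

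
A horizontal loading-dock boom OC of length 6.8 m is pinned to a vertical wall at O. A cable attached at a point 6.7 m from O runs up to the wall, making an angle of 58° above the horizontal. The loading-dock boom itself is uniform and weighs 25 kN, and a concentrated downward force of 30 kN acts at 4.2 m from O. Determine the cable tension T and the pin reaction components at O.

T = 37.14 kN, O_x = 19.68 kN, O_y = 23.51 kN

ΣM about O: T·sin58°·6.7 − 25·3.4 − 30·4.2 = 0 → T = 211/(6.7·0.848048) = 37.1353 ≈ 37.14 kN.
ΣF_x = 0: O_x − T·cos58° = 0 → O_x = 37.1353 × 0.529919 = 19.68 kN.
ΣF_y = 0: O_y + T·sin58° − 25 − 30 = 0 → O_y = 55 − 37.1353 × 0.848048 = 23.51 kN.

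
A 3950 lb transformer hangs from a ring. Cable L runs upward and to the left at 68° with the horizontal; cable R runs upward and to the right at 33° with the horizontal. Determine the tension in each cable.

ΣF_x = 0: −T_L·cos68° + T_R·cos33° = 0 → T_R = 0.446667·T_L.
ΣF_y = 0: T_L·sin68° + T_R·sin33° = 3950.
Substitute: T_L·(0.927184 + 0.446667·0.544639) = 3950 → T_L = 3374.75 ≈ 3375 lb.
Then T_R = 0.446667 × 3374.75 = 1507 lb.

T_L = 3375 lb, T_R = 1507 lb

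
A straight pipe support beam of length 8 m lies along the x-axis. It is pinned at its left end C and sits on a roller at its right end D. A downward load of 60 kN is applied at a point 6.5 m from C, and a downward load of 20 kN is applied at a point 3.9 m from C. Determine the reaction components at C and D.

C_x = 0, C_y = 21.50 kN, D_y = 58.50 kN

Taking moments about C: D_y·8 − 60·6.5 − 20·3.9 = 0 → D_y = 468/8 = 58.50 kN.
ΣF_y = 0: C_y + 58.5 − 60 − 20 = 0 → C_y = 21.50 kN.
ΣF_x = 0: no horizontal applied forces, so C_x = 0.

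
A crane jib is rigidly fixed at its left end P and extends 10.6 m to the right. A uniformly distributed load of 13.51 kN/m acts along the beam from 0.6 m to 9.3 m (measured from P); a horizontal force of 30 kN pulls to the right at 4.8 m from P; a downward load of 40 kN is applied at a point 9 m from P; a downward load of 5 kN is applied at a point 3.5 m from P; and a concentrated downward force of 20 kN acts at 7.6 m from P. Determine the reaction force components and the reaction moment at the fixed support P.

Resultant of the distributed load: 13.51 × 8.7 = 117.537 kN at 4.95 m from P.
ΣF_x = 0: P_x + 30 = 0 → P_x = -30.00 kN.
ΣF_y = 0: P_y − 13.51·8.7 − 40 − 5 − 20 = 0 → P_y = 182.5 kN.
ΣM about P: M_P − (13.51·8.7)·4.95 − 40·9 − 5·3.5 − 20·7.6 = 0 → M_P = 1111 kN·m.

P_x = -30.00 kN, P_y = 182.5 kN, M_P = 1111 kN·m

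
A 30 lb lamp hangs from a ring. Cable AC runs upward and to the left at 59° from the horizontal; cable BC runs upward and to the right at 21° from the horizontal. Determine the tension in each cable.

ΣF_x = 0: −T_AC·cos59° + T_BC·cos21° = 0 → T_BC = 0.55168·T_AC.
ΣF_y = 0: T_AC·sin59° + T_BC·sin21° = 30.
Substitute: T_AC·(0.857167 + 0.55168·0.358368) = 30 → T_AC = 28.4395 ≈ 28.44 lb.
Then T_BC = 0.55168 × 28.4395 = 15.69 lb.

T_AC = 28.44 lb, T_BC = 15.69 lb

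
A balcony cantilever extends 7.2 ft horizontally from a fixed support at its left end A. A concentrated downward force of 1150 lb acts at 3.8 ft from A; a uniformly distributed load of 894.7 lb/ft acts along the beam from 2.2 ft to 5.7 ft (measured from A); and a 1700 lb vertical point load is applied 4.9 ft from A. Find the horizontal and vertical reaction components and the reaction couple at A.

Resultant of the distributed load: 894.7 × 3.5 = 3131.45 lb at 3.95 ft from A.
ΣF_x = 0: A_x = 0.
ΣF_y = 0: A_y − 1150 − 894.7·3.5 − 1700 = 0 → A_y = 5981 lb.
ΣM about A: M_A − 1150·3.8 − (894.7·3.5)·3.95 − 1700·4.9 = 0 → M_A = 25070 lb·ft.

A_x = 0, A_y = 5981 lb, M_A = 25070 lb·ft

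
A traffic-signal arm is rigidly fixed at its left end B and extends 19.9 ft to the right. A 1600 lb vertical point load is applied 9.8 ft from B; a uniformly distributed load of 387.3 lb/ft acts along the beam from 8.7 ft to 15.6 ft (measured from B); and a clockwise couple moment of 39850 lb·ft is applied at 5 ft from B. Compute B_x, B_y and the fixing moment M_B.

Resultant of the distributed load: 387.3 × 6.9 = 2672.37 lb at 12.15 ft from B.
ΣF_x = 0: B_x = 0.
ΣF_y = 0: B_y − 1600 − 387.3·6.9 = 0 → B_y = 4272 lb.
ΣM about B: M_B − 1600·9.8 − (387.3·6.9)·12.15 − 39850 = 0 → M_B = 88000 lb·ft.

B_x = 0, B_y = 4272 lb, M_B = 88000 lb·ft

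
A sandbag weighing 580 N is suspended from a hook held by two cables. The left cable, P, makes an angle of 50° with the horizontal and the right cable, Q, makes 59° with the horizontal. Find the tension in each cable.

ΣF_x = 0: −T_P·cos50° + T_Q·cos59° = 0 → T_Q = 1.24804·T_P.
ΣF_y = 0: T_P·sin50° + T_Q·sin59° = 580.
Substitute: T_P·(0.766044 + 1.24804·0.857167) = 580 → T_P = 315.935 ≈ 315.9 N.
Then T_Q = 1.24804 × 315.935 = 394.3 N.

T_P = 315.9 N, T_Q = 394.3 N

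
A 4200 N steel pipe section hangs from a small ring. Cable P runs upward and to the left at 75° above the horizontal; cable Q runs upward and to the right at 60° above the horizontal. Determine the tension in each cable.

T_P = 2970 N, T_Q = 1537 N

ΣF_x = 0: −T_P·cos75° + T_Q·cos60° = 0 → T_Q = 0.517638·T_P.
ΣF_y = 0: T_P·sin75° + T_Q·sin60° = 4200.
Substitute: T_P·(0.965926 + 0.517638·0.866025) = 4200 → T_P = 2969.85 ≈ 2970 N.
Then T_Q = 0.517638 × 2969.85 = 1537 N.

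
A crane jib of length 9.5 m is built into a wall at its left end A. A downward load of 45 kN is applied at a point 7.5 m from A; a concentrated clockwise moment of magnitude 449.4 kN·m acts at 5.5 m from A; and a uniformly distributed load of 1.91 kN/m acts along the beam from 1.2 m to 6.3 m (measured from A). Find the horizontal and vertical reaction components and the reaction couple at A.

Resultant of the distributed load: 1.91 × 5.1 = 9.741 kN at 3.75 m from A.
ΣF_x = 0: A_x = 0.
ΣF_y = 0: A_y − 45 − 1.91·5.1 = 0 → A_y = 54.74 kN.
ΣM about A: M_A − 45·7.5 − 449.4 − (1.91·5.1)·3.75 = 0 → M_A = 823.4 kN·m.

A_x = 0, A_y = 54.74 kN, M_A = 823.4 kN·m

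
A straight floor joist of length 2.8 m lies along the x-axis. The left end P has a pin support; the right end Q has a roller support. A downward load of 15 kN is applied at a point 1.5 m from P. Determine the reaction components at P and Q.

P_x = 0, P_y = 6.964 kN, Q_y = 8.036 kN

ΣM about P: Q_y·2.8 − 15·1.5 = 0 → Q_y = 22.5/2.8 = 8.03571 ≈ 8.036 kN.
ΣF_y = 0: P_y + 8.03571 − 15 = 0 → P_y = 6.964 kN.
ΣF_x = 0: no horizontal applied forces, so P_x = 0.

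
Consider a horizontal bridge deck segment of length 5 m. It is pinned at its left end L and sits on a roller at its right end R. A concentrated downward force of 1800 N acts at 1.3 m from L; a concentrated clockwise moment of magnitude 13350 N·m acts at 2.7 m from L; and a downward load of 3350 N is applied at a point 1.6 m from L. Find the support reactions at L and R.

Moments about L: R_y·5 − 1800·1.3 − 13350 − 3350·1.6 = 0 → R_y = 21050/5 = 4210 N.
ΣF_y = 0: L_y + 4210 − 1800 − 3350 = 0 → L_y = 940.0 N.
ΣF_x = 0: no horizontal applied forces, so L_x = 0.

L_x = 0, L_y = 940.0 N, R_y = 4210 N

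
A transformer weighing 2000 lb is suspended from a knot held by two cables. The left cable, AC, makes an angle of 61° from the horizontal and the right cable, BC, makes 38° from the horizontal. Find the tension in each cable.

ΣF_x = 0: −T_AC·cos61° + T_BC·cos38° = 0 → T_BC = 0.615232·T_AC.
ΣF_y = 0: T_AC·sin61° + T_BC·sin38° = 2000.
Substitute: T_AC·(0.87462 + 0.615232·0.615661) = 2000 → T_AC = 1595.67 ≈ 1596 lb.
Then T_BC = 0.615232 × 1595.67 = 981.7 lb.

T_AC = 1596 lb, T_BC = 981.7 lb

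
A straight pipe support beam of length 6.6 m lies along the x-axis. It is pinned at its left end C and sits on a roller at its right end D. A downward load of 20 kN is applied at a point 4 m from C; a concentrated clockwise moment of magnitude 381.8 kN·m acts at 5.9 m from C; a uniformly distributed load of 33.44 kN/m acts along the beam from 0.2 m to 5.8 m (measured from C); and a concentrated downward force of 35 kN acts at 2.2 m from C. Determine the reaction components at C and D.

Resultant of the distributed load: 33.44 × 5.6 = 187.264 kN at 3 m from C.
Taking moments about C: D_y·6.6 − 20·4 − 381.8 − (33.44·5.6)·3 − 35·2.2 = 0 → D_y = 1100.592/6.6 = 166.756 ≈ 166.8 kN.
ΣF_y = 0: C_y + 166.756 − 20 − 33.44·5.6 − 35 = 0 → C_y = 75.51 kN.
ΣF_x = 0: no horizontal applied forces, so C_x = 0.

C_x = 0, C_y = 75.51 kN, D_y = 166.8 kN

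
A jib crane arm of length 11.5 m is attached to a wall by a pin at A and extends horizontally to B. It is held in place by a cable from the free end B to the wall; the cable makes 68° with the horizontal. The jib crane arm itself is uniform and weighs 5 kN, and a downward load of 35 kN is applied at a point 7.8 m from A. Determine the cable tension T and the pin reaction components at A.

ΣM about A: T·sin68°·11.5 − 5·5.75 − 35·7.8 = 0 → T = 301.75/(11.5·0.927184) = 28.2998 ≈ 28.30 kN.
ΣF_x = 0: A_x − T·cos68° = 0 → A_x = 28.2998 × 0.374607 = 10.60 kN.
ΣF_y = 0: A_y + T·sin68° − 5 − 35 = 0 → A_y = 40 − 28.2998 × 0.927184 = 13.76 kN.

T = 28.30 kN, A_x = 10.60 kN, A_y = 13.76 kN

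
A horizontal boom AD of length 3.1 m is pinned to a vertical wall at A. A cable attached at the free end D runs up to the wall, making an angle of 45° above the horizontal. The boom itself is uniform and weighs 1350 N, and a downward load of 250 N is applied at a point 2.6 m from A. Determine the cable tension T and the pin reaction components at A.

T = 1251 N, A_x = 884.7 N, A_y = 715.3 N

ΣM about A: T·sin45°·3.1 − 1350·1.55 − 250·2.6 = 0 → T = 2742.5/(3.1·0.707107) = 1251.12 ≈ 1251 N.
ΣF_x = 0: A_x − T·cos45° = 0 → A_x = 1251.12 × 0.707107 = 884.7 N.
ΣF_y = 0: A_y + T·sin45° − 1350 − 250 = 0 → A_y = 1600 − 1251.12 × 0.707107 = 715.3 N.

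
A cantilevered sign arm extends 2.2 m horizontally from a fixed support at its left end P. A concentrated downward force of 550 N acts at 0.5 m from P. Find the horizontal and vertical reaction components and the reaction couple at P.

ΣF_x = 0: P_x = 0.
ΣF_y = 0: P_y − 550 = 0 → P_y = 550.0 N.
ΣM about P: M_P − 550·0.5 = 0 → M_P = 275.0 N·m.

P_x = 0, P_y = 550.0 N, M_P = 275.0 N·m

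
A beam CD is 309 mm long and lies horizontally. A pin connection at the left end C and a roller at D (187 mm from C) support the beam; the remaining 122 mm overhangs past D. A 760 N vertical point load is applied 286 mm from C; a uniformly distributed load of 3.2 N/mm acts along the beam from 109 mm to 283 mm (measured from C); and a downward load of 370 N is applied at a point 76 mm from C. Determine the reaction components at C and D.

Resultant of the distributed load: 3.2 × 174 = 556.8 N at 196 mm from C.
Moments about C: D_y·187 − 760·286 − (3.2·174)·196 − 370·76 = 0 → D_y = 354612.8/187 = 1896.33 ≈ 1896 N.
ΣF_y = 0: C_y + 1896.33 − 760 − 3.2·174 − 370 = 0 → C_y = -209.5 N.
ΣF_x = 0: no horizontal applied forces, so C_x = 0.

C_x = 0, C_y = -209.5 N, D_y = 1896 N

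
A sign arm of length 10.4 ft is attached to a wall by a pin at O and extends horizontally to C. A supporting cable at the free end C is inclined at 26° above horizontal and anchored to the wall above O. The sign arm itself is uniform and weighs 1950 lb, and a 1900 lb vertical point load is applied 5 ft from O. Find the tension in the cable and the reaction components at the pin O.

ΣM about O: T·sin26°·10.4 − 1950·5.2 − 1900·5 = 0 → T = 19640/(10.4·0.438371) = 4307.91 ≈ 4308 lb.
ΣF_x = 0: O_x − T·cos26° = 0 → O_x = 4307.91 × 0.898794 = 3872 lb.
ΣF_y = 0: O_y + T·sin26° − 1950 − 1900 = 0 → O_y = 3850 − 4307.91 × 0.438371 = 1962 lb.

T = 4308 lb, O_x = 3872 lb, O_y = 1962 lb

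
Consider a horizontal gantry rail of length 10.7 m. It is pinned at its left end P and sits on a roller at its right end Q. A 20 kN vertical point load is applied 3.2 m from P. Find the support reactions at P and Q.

P_x = 0, P_y = 14.02 kN, Q_y = 5.981 kN

ΣM about P: Q_y·10.7 − 20·3.2 = 0 → Q_y = 64/10.7 = 5.98131 ≈ 5.981 kN.
ΣF_y = 0: P_y + 5.98131 − 20 = 0 → P_y = 14.02 kN.
ΣF_x = 0: no horizontal applied forces, so P_x = 0.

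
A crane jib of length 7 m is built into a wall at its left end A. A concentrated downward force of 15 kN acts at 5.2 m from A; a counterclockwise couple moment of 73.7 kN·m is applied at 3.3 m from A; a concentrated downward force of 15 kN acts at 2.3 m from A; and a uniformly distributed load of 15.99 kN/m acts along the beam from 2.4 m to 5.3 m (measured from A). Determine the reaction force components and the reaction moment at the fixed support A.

A_x = 0, A_y = 76.37 kN, M_A = 217.3 kN·m

Resultant of the distributed load: 15.99 × 2.9 = 46.371 kN at 3.85 m from A.
ΣF_x = 0: A_x = 0.
ΣF_y = 0: A_y − 15 − 15 − 15.99·2.9 = 0 → A_y = 76.37 kN.
ΣM about A: M_A − 15·5.2 + 73.7 − 15·2.3 − (15.99·2.9)·3.85 = 0 → M_A = 217.3 kN·m.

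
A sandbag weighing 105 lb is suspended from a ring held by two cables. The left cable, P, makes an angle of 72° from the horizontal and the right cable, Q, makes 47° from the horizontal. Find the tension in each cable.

ΣF_x = 0: −T_P·cos72° + T_Q·cos47° = 0 → T_Q = 0.453105·T_P.
ΣF_y = 0: T_P·sin72° + T_Q·sin47° = 105.
Substitute: T_P·(0.951057 + 0.453105·0.731354) = 105 → T_P = 81.8754 ≈ 81.88 lb.
Then T_Q = 0.453105 × 81.8754 = 37.10 lb.

T_P = 81.88 lb, T_Q = 37.10 lb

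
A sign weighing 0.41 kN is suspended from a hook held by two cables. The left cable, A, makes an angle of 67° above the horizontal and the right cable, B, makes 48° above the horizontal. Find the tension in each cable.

T_A = 0.3027 kN, T_B = 0.1768 kN

ΣF_x = 0: −T_A·cos67° + T_B·cos48° = 0 → T_B = 0.583939·T_A.
ΣF_y = 0: T_A·sin67° + T_B·sin48° = 0.41.
Substitute: T_A·(0.920505 + 0.583939·0.743145) = 0.41 → T_A = 0.302704 ≈ 0.3027 kN.
Then T_B = 0.583939 × 0.302704 = 0.1768 kN.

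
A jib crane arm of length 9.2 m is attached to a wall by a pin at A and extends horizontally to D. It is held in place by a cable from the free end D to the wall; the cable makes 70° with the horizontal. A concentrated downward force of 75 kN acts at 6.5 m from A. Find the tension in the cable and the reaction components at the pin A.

ΣM about A: T·sin70°·9.2 − 75·6.5 = 0 → T = 487.5/(9.2·0.939693) = 56.3898 ≈ 56.39 kN.
ΣF_x = 0: A_x − T·cos70° = 0 → A_x = 56.3898 × 0.34202 = 19.29 kN.
ΣF_y = 0: A_y + T·sin70° − 75 = 0 → A_y = 75 − 56.3898 × 0.939693 = 22.01 kN.

T = 56.39 kN, A_x = 19.29 kN, A_y = 22.01 kN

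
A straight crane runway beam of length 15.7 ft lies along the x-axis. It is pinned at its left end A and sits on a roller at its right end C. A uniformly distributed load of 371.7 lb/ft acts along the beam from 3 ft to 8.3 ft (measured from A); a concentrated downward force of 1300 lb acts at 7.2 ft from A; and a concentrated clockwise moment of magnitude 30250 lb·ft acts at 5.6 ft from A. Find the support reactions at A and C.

A_x = 0, A_y = 38.13 lb, C_y = 3232 lb

Resultant of the distributed load: 371.7 × 5.3 = 1970.01 lb at 5.65 ft from A.
ΣM about A: C_y·15.7 − (371.7·5.3)·5.65 − 1300·7.2 − 30250 = 0 → C_y = 50740.5565/15.7 = 3231.88 ≈ 3232 lb.
ΣF_y = 0: A_y + 3231.88 − 371.7·5.3 − 1300 = 0 → A_y = 38.13 lb.
ΣF_x = 0: no horizontal applied forces, so A_x = 0.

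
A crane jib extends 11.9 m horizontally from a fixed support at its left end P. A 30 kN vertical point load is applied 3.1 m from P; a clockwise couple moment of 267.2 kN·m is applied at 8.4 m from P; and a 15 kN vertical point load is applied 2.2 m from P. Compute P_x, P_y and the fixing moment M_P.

ΣF_x = 0: P_x = 0.
ΣF_y = 0: P_y − 30 − 15 = 0 → P_y = 45.00 kN.
ΣM about P: M_P − 30·3.1 − 267.2 − 15·2.2 = 0 → M_P = 393.2 kN·m.

P_x = 0, P_y = 45.00 kN, M_P = 393.2 kN·m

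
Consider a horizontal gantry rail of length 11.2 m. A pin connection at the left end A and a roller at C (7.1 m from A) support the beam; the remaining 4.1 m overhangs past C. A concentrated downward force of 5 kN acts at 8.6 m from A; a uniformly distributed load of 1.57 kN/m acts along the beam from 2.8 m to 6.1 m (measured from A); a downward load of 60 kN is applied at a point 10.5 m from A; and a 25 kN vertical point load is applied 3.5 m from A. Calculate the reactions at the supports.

A_x = 0, A_y = -15.18 kN, C_y = 110.4 kN

Resultant of the distributed load: 1.57 × 3.3 = 5.181 kN at 4.45 m from A.
Taking moments about A: C_y·7.1 − 5·8.6 − (1.57·3.3)·4.45 − 60·10.5 − 25·3.5 = 0 → C_y = 783.55545/7.1 = 110.36 ≈ 110.4 kN.
ΣF_y = 0: A_y + 110.36 − 5 − 1.57·3.3 − 60 − 25 = 0 → A_y = -15.18 kN.
ΣF_x = 0: no horizontal applied forces, so A_x = 0.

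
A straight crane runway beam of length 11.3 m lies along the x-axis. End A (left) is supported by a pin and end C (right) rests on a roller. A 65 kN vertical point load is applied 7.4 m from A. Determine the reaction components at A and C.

Taking moments about A: C_y·11.3 − 65·7.4 = 0 → C_y = 481/11.3 = 42.5664 ≈ 42.57 kN.
ΣF_y = 0: A_y + 42.5664 − 65 = 0 → A_y = 22.43 kN.
ΣF_x = 0: no horizontal applied forces, so A_x = 0.

A_x = 0, A_y = 22.43 kN, C_y = 42.57 kN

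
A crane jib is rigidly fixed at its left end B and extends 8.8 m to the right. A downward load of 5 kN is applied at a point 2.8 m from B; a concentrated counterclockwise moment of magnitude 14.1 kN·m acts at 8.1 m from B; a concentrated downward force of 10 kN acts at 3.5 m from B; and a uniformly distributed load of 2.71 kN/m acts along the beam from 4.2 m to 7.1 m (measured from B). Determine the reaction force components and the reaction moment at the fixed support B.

B_x = 0, B_y = 22.86 kN, M_B = 79.30 kN·m

Resultant of the distributed load: 2.71 × 2.9 = 7.859 kN at 5.65 m from B.
ΣF_x = 0: B_x = 0.
ΣF_y = 0: B_y − 5 − 10 − 2.71·2.9 = 0 → B_y = 22.86 kN.
ΣM about B: M_B − 5·2.8 + 14.1 − 10·3.5 − (2.71·2.9)·5.65 = 0 → M_B = 79.30 kN·m.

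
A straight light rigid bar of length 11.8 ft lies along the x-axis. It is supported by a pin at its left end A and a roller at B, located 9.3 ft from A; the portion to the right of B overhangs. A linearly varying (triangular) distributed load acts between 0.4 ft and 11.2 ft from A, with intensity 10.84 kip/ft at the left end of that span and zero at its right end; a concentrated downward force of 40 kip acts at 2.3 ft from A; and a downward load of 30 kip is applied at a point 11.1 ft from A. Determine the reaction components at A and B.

Resultant of the triangular load: ½ × 10.84 × 10.8 = 58.536 kip, acting at 4 ft from A (one-third of the span from the peak).
Moments about A: B_y·9.3 − (½·10.84·10.8)·4 − 40·2.3 − 30·11.1 = 0 → B_y = 659.144/9.3 = 70.8757 ≈ 70.88 kip.
ΣF_y = 0: A_y + 70.8757 − ½·10.84·10.8 − 40 − 30 = 0 → A_y = 57.66 kip.
ΣF_x = 0: no horizontal applied forces, so A_x = 0.

A_x = 0, A_y = 57.66 kip, B_y = 70.88 kip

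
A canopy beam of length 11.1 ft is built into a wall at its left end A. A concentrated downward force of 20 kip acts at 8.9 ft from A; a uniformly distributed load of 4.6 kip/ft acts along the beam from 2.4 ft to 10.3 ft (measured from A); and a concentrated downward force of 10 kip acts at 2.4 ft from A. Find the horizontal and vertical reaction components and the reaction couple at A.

A_x = 0, A_y = 66.34 kip, M_A = 432.8 kip·ft

Resultant of the distributed load: 4.6 × 7.9 = 36.34 kip at 6.35 ft from A.
ΣF_x = 0: A_x = 0.
ΣF_y = 0: A_y − 20 − 4.6·7.9 − 10 = 0 → A_y = 66.34 kip.
ΣM about A: M_A − 20·8.9 − (4.6·7.9)·6.35 − 10·2.4 = 0 → M_A = 432.8 kip·ft.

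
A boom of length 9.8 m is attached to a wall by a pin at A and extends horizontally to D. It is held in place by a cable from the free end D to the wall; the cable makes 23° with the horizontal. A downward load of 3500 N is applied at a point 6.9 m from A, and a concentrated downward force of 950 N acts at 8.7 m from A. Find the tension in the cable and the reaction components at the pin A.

ΣM about A: T·sin23°·9.8 − 3500·6.9 − 950·8.7 = 0 → T = 32415/(9.8·0.390731) = 8465.29 ≈ 8465 N.
ΣF_x = 0: A_x − T·cos23° = 0 → A_x = 8465.29 × 0.920505 = 7792 N.
ΣF_y = 0: A_y + T·sin23° − 3500 − 950 = 0 → A_y = 4450 − 8465.29 × 0.390731 = 1142 N.

T = 8465 N, A_x = 7792 N, A_y = 1142 N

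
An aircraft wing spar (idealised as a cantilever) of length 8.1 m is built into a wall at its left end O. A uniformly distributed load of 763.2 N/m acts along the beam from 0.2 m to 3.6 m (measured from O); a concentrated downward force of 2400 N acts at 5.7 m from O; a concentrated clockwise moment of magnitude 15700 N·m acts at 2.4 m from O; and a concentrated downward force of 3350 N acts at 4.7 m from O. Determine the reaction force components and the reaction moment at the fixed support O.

O_x = 0, O_y = 8345 N, M_O = 50060 N·m

Resultant of the distributed load: 763.2 × 3.4 = 2594.88 N at 1.9 m from O.
ΣF_x = 0: O_x = 0.
ΣF_y = 0: O_y − 763.2·3.4 − 2400 − 3350 = 0 → O_y = 8345 N.
ΣM about O: M_O − (763.2·3.4)·1.9 − 2400·5.7 − 15700 − 3350·4.7 = 0 → M_O = 50060 N·m.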